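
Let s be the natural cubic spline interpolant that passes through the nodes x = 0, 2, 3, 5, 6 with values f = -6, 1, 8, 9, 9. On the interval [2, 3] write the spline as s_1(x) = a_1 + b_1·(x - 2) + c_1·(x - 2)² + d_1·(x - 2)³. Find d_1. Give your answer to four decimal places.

-2.1452

With M_i denoting the second derivative at x_i, h_i = 2, 1, 2, 1, and Δ_i = (y_(i+1) − y_i)/h_i = 7/2, 7, 1/2, 0:
  2·M_0 + 6·M_1 + 1·M_2 = 6(Δ_1 - Δ_0) = 21
  1·M_1 + 6·M_2 + 2·M_3 = 6(Δ_2 - Δ_1) = -39
  2·M_2 + 6·M_3 + 1·M_4 = 6(Δ_3 - Δ_2) = -3
Natural end conditions: M_0 = M_4 = 0.
Forward elimination and back-substitution give M_0 = 0, M_1 = 150/31, M_2 = -249/31, M_3 = 135/62, M_4 = 0.
On [2, 3], with s_1(x) = a_1 + b_1·(x - 2) + c_1·(x - 2)² + d_1·(x - 2)³: c_1 = M_1/2 = 75/31, d_1 = (M_2 - M_1)/(6h_1) = -133/62, b_1 = Δ_1 - h_1(2M_1 + M_2)/6 = 417/62.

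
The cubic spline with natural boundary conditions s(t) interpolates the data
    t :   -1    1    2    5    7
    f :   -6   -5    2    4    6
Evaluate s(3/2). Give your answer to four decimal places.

Let M_i = s''(x_i). Step sizes h_i = 2, 1, 3, 2; slopes of the chords Δ_i = (y_(i+1) - y_i)/h_i = 1/2, 7, 2/3, 1.
  2·M_0 + 6·M_1 + 1·M_2 = 6(Δ_1 - Δ_0) = 39
  1·M_1 + 8·M_2 + 3·M_3 = 6(Δ_2 - Δ_1) = -38
  3·M_2 + 10·M_3 + 2·M_4 = 6(Δ_3 - Δ_2) = 2
Natural end conditions: M_0 = M_4 = 0.
Forward elimination and back-substitution give M_0 = 0, M_1 = 3155/416, M_2 = -1353/208, M_3 = 895/416, M_4 = 0.
On [1, 2], s(t) = -5 + 3467/624·(t - 1) + 3155/832·(t - 1)² - 5861/2496·(t - 1)³.
With (t - 1) = 1/2: s(3/2) = -10433/6656.

-1.5675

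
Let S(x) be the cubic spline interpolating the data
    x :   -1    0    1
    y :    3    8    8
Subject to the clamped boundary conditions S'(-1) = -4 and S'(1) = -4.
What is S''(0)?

-15

Put m_i = S'' at the i-th knot. Here h = (1, 1) and Δ = (5, 0), so the interior equations h_(i-1)·m_(i-1) + 2(h_(i-1)+h_i)·m_i + h_i·m_(i+1) = 6(Δ_i − Δ_(i-1)) read
  1·m_0 + 4·m_1 + 1·m_2 = 6(Δ_1 - Δ_0) = -30
Clamped end conditions give two more equations: 2h_0·m_0 + h_0·m_1 = 6(Δ_0 - S'(-1)) = 54 and h_1·m_1 + 2h_1·m_2 = 6(S'(1) - Δ_1) = -24.
Forward elimination and back-substitution give m_0 = 69/2, m_1 = -15, m_2 = -9/2.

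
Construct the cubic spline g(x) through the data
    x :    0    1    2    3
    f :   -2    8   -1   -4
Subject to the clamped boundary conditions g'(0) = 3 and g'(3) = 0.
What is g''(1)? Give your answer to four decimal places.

-44.4000

Put σ_i = g'' at the i-th knot. Here h = (1, 1, 1) and Δ = (10, -9, -3), so the interior equations h_(i-1)·σ_(i-1) + 2(h_(i-1)+h_i)·σ_i + h_i·σ_(i+1) = 6(Δ_i − Δ_(i-1)) read
  1·σ_0 + 4·σ_1 + 1·σ_2 = 6(Δ_1 - Δ_0) = -114
  1·σ_1 + 4·σ_2 + 1·σ_3 = 6(Δ_2 - Δ_1) = 36
Clamped end conditions give two more equations: 2h_0·σ_0 + h_0·σ_1 = 6(Δ_0 - g'(0)) = 42 and h_2·σ_2 + 2h_2·σ_3 = 6(g'(3) - Δ_2) = 18.
Solving the tridiagonal system: σ_0 = 216/5, σ_1 = -222/5, σ_2 = 102/5, σ_3 = -6/5.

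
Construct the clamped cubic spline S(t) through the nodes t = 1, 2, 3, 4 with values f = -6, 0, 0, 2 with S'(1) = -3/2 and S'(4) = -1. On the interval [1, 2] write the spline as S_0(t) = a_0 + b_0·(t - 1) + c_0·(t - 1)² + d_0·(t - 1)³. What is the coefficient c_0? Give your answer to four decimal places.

Let m_i = S''(x_i). Step sizes h_i = 1, 1, 1; slopes of the chords Δ_i = (y_(i+1) - y_i)/h_i = 6, 0, 2.
  1·m_0 + 4·m_1 + 1·m_2 = 6(Δ_1 - Δ_0) = -36
  1·m_1 + 4·m_2 + 1·m_3 = 6(Δ_2 - Δ_1) = 12
Clamped end conditions give two more equations: 2h_0·m_0 + h_0·m_1 = 6(Δ_0 - S'(1)) = 45 and h_2·m_2 + 2h_2·m_3 = 6(S'(4) - Δ_2) = -18.
Forward elimination and back-substitution give m_0 = 488/15, m_1 = -301/15, m_2 = 176/15, m_3 = -223/15.
On [1, 2], with S_0(t) = a_0 + b_0·(t - 1) + c_0·(t - 1)² + d_0·(t - 1)³: c_0 = m_0/2 = 244/15, d_0 = (m_1 - m_0)/(6h_0) = -263/30, b_0 = Δ_0 - h_0(2m_0 + m_1)/6 = -3/2.

16.2667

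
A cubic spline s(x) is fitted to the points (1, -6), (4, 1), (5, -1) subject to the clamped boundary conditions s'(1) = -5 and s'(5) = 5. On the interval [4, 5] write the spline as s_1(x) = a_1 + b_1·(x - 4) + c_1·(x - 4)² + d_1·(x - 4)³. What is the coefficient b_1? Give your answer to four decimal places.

-2.6250

With M_i denoting the second derivative at x_i, h_i = 3, 1, and Δ_i = (y_(i+1) − y_i)/h_i = 7/3, -2:
  3·M_0 + 8·M_1 + 1·M_2 = 6(Δ_1 - Δ_0) = -26
Clamped end conditions give two more equations: 2h_0·M_0 + h_0·M_1 = 6(Δ_0 - s'(1)) = 44 and h_1·M_1 + 2h_1·M_2 = 6(s'(5) - Δ_1) = 42.
Hence M_0 = 157/12, M_1 = -23/2, M_2 = 107/4.
On [4, 5], with s_1(x) = a_1 + b_1·(x - 4) + c_1·(x - 4)² + d_1·(x - 4)³: c_1 = M_1/2 = -23/4, d_1 = (M_2 - M_1)/(6h_1) = 51/8, b_1 = Δ_1 - h_1(2M_1 + M_2)/6 = -21/8.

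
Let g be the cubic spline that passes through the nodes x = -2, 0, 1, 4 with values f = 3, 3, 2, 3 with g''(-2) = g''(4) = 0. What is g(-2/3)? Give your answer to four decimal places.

Put M_i = g'' at the i-th knot. Here h = (2, 1, 3) and Δ = (0, -1, 1/3), so the interior equations h_(i-1)·M_(i-1) + 2(h_(i-1)+h_i)·M_i + h_i·M_(i+1) = 6(Δ_i − Δ_(i-1)) read
  2·M_0 + 6·M_1 + 1·M_2 = 6(Δ_1 - Δ_0) = -6
  1·M_1 + 8·M_2 + 3·M_3 = 6(Δ_2 - Δ_1) = 8
Natural end conditions: M_0 = M_3 = 0.
Hence M_0 = 0, M_1 = -56/47, M_2 = 54/47, M_3 = 0.
On [-2, 0], g(x) = 3 + 56/141·(x + 2) + 0·(x + 2)² - 14/141·(x + 2)³.
With (x + 2) = 4/3: g(-2/3) = 12541/3807.

3.2942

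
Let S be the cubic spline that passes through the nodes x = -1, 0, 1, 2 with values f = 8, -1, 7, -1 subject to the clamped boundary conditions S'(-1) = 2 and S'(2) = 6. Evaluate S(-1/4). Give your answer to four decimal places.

Put m_i = S'' at the i-th knot. Here h = (1, 1, 1) and Δ = (-9, 8, -8), so the interior equations h_(i-1)·m_(i-1) + 2(h_(i-1)+h_i)·m_i + h_i·m_(i+1) = 6(Δ_i − Δ_(i-1)) read
  1·m_0 + 4·m_1 + 1·m_2 = 6(Δ_1 - Δ_0) = 102
  1·m_1 + 4·m_2 + 1·m_3 = 6(Δ_2 - Δ_1) = -96
Clamped end conditions give two more equations: 2h_0·m_0 + h_0·m_1 = 6(Δ_0 - S'(-1)) = -66 and h_2·m_2 + 2h_2·m_3 = 6(S'(2) - Δ_2) = 84.
Forward elimination and back-substitution give m_0 = -902/15, m_1 = 814/15, m_2 = -824/15, m_3 = 1042/15.
On [-1, 0], S(x) = 8 + 2·(x + 1) - 451/15·(x + 1)² + 286/15·(x + 1)³.
With (x + 1) = 3/4: S(-1/4) = 101/160.

0.6313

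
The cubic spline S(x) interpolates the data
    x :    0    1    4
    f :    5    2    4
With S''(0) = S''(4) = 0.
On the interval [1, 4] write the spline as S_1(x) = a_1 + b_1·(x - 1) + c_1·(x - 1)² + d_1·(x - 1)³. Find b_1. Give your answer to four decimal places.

-2.0833

Let M_i = S''(x_i). Step sizes h_i = 1, 3; slopes of the chords Δ_i = (y_(i+1) - y_i)/h_i = -3, 2/3.
  1·M_0 + 8·M_1 + 3·M_2 = 6(Δ_1 - Δ_0) = 22
Natural end conditions: M_0 = M_2 = 0.
Forward elimination and back-substitution give M_0 = 0, M_1 = 11/4, M_2 = 0.
On [1, 4], with S_1(x) = a_1 + b_1·(x - 1) + c_1·(x - 1)² + d_1·(x - 1)³: c_1 = M_1/2 = 11/8, d_1 = (M_2 - M_1)/(6h_1) = -11/72, b_1 = Δ_1 - h_1(2M_1 + M_2)/6 = -25/12.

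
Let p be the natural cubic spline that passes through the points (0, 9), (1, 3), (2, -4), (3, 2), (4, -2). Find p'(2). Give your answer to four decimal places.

0.6250

With σ_i denoting the second derivative at x_i, h_i = 1, 1, 1, 1, and Δ_i = (y_(i+1) − y_i)/h_i = -6, -7, 6, -4:
  1·σ_0 + 4·σ_1 + 1·σ_2 = 6(Δ_1 - Δ_0) = -6
  1·σ_1 + 4·σ_2 + 1·σ_3 = 6(Δ_2 - Δ_1) = 78
  1·σ_2 + 4·σ_3 + 1·σ_4 = 6(Δ_3 - Δ_2) = -60
Natural end conditions: σ_0 = σ_4 = 0.
Solving the tridiagonal system: σ_0 = 0, σ_1 = -33/4, σ_2 = 27, σ_3 = -87/4, σ_4 = 0.
On [2, 3], p'(x) = b_2 + 2c_2·(x - 2) + 3d_2·(x - 2)² with b_2 = Δ_2 - h_2(2σ_2 + σ_3)/6 = 5/8, c_2 = σ_2/2 = 27/2, d_2 = (σ_3 - σ_2)/(6h_2) = -65/8. So p'(2) = 5/8.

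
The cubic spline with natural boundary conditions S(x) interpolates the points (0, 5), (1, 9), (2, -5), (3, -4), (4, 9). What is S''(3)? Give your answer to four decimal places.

10.9286

Put m_i = S'' at the i-th knot. Here h = (1, 1, 1, 1) and Δ = (4, -14, 1, 13), so the interior equations h_(i-1)·m_(i-1) + 2(h_(i-1)+h_i)·m_i + h_i·m_(i+1) = 6(Δ_i − Δ_(i-1)) read
  1·m_0 + 4·m_1 + 1·m_2 = 6(Δ_1 - Δ_0) = -108
  1·m_1 + 4·m_2 + 1·m_3 = 6(Δ_2 - Δ_1) = 90
  1·m_2 + 4·m_3 + 1·m_4 = 6(Δ_3 - Δ_2) = 72
Natural end conditions: m_0 = m_4 = 0.
Forward elimination and back-substitution give m_0 = 0, m_1 = -477/14, m_2 = 198/7, m_3 = 153/14, m_4 = 0.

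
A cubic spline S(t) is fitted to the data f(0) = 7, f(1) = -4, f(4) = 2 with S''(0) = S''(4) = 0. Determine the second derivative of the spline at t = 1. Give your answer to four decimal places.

Let σ_i = S''(x_i). Step sizes h_i = 1, 3; slopes of the chords Δ_i = (y_(i+1) - y_i)/h_i = -11, 2.
  1·σ_0 + 8·σ_1 + 3·σ_2 = 6(Δ_1 - Δ_0) = 78
Natural end conditions: σ_0 = σ_2 = 0.
Solving the tridiagonal system: σ_0 = 0, σ_1 = 39/4, σ_2 = 0.

9.7500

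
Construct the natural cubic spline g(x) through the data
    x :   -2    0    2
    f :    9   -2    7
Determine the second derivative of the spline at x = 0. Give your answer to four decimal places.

With M_i denoting the second derivative at x_i, h_i = 2, 2, and Δ_i = (y_(i+1) − y_i)/h_i = -11/2, 9/2:
  2·M_0 + 8·M_1 + 2·M_2 = 6(Δ_1 - Δ_0) = 60
Natural end conditions: M_0 = M_2 = 0.
Solving the tridiagonal system: M_0 = 0, M_1 = 15/2, M_2 = 0.

7.5000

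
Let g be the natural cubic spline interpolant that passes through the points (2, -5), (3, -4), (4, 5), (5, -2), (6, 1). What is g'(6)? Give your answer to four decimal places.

Write M_i for g''(x_i). With h_i = 1, 1, 1, 1 and divided differences Δ_i = 1, 9, -7, 3, the continuity of g' gives the tridiagonal system
  1·M_0 + 4·M_1 + 1·M_2 = 6(Δ_1 - Δ_0) = 48
  1·M_1 + 4·M_2 + 1·M_3 = 6(Δ_2 - Δ_1) = -96
  1·M_2 + 4·M_3 + 1·M_4 = 6(Δ_3 - Δ_2) = 60
Natural end conditions: M_0 = M_4 = 0.
Solving: M_0 = 0, M_1 = 291/14, M_2 = -246/7, M_3 = 333/14, M_4 = 0.
On [5, 6], g'(x) = b_3 + 2c_3·(x - 5) + 3d_3·(x - 5)² with b_3 = Δ_3 - h_3(2M_3 + M_4)/6 = -69/14, c_3 = M_3/2 = 333/28, d_3 = (M_4 - M_3)/(6h_3) = -111/28. So g'(6) = 195/28.

6.9643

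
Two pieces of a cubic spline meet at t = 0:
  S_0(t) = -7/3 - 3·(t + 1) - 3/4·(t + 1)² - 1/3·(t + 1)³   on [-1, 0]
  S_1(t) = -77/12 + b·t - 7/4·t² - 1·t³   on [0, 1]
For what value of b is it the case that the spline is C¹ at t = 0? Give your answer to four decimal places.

-5.5000

S_0'(t) = -3 - 3/2·(t + 1) - 1·(t + 1)², so S_0'(0) = -11/2. On the right, S_1'(0) = b, so b = -11/2.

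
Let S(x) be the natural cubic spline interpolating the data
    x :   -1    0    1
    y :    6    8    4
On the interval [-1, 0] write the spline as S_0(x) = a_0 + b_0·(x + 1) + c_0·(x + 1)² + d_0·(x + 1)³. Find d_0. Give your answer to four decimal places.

Let σ_i = S''(x_i). Step sizes h_i = 1, 1; slopes of the chords Δ_i = (y_(i+1) - y_i)/h_i = 2, -4.
  1·σ_0 + 4·σ_1 + 1·σ_2 = 6(Δ_1 - Δ_0) = -36
Natural end conditions: σ_0 = σ_2 = 0.
Solving the tridiagonal system: σ_0 = 0, σ_1 = -9, σ_2 = 0.
On [-1, 0], with S_0(x) = a_0 + b_0·(x + 1) + c_0·(x + 1)² + d_0·(x + 1)³: c_0 = σ_0/2 = 0, d_0 = (σ_1 - σ_0)/(6h_0) = -3/2, b_0 = Δ_0 - h_0(2σ_0 + σ_1)/6 = 7/2.

-1.5000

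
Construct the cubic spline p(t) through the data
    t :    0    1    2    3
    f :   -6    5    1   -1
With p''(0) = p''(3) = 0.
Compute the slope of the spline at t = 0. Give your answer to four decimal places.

15.1333

Write M_i for p''(x_i). With h_i = 1, 1, 1 and divided differences Δ_i = 11, -4, -2, the continuity of p' gives the tridiagonal system
  1·M_0 + 4·M_1 + 1·M_2 = 6(Δ_1 - Δ_0) = -90
  1·M_1 + 4·M_2 + 1·M_3 = 6(Δ_2 - Δ_1) = 12
Natural end conditions: M_0 = M_3 = 0.
Hence M_0 = 0, M_1 = -124/5, M_2 = 46/5, M_3 = 0.
On [0, 1], p'(t) = b_0 + 2c_0·t + 3d_0·t² with b_0 = Δ_0 - h_0(2M_0 + M_1)/6 = 227/15, c_0 = M_0/2 = 0, d_0 = (M_1 - M_0)/(6h_0) = -62/15. So p'(0) = 227/15.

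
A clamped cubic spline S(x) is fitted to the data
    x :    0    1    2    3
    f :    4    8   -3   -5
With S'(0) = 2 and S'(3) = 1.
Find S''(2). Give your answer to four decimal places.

Write σ_i for S''(x_i). With h_i = 1, 1, 1 and divided differences Δ_i = 4, -11, -2, the continuity of S' gives the tridiagonal system
  1·σ_0 + 4·σ_1 + 1·σ_2 = 6(Δ_1 - Δ_0) = -90
  1·σ_1 + 4·σ_2 + 1·σ_3 = 6(Δ_2 - Δ_1) = 54
Clamped end conditions give two more equations: 2h_0·σ_0 + h_0·σ_1 = 6(Δ_0 - S'(0)) = 12 and h_2·σ_2 + 2h_2·σ_3 = 6(S'(3) - Δ_2) = 18.
Hence σ_0 = 344/15, σ_1 = -508/15, σ_2 = 338/15, σ_3 = -34/15.

22.5333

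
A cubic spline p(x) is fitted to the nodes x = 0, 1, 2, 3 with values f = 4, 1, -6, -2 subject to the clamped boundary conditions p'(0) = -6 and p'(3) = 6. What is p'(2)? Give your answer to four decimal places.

-2.4000

With M_i denoting the second derivative at x_i, h_i = 1, 1, 1, and Δ_i = (y_(i+1) − y_i)/h_i = -3, -7, 4:
  1·M_0 + 4·M_1 + 1·M_2 = 6(Δ_1 - Δ_0) = -24
  1·M_1 + 4·M_2 + 1·M_3 = 6(Δ_2 - Δ_1) = 66
Clamped end conditions give two more equations: 2h_0·M_0 + h_0·M_1 = 6(Δ_0 - p'(0)) = 18 and h_2·M_2 + 2h_2·M_3 = 6(p'(3) - Δ_2) = 12.
Forward elimination and back-substitution give M_0 = 84/5, M_1 = -78/5, M_2 = 108/5, M_3 = -24/5.
On [2, 3], p'(x) = b_2 + 2c_2·(x - 2) + 3d_2·(x - 2)² with b_2 = Δ_2 - h_2(2M_2 + M_3)/6 = -12/5, c_2 = M_2/2 = 54/5, d_2 = (M_3 - M_2)/(6h_2) = -22/5. So p'(2) = -12/5.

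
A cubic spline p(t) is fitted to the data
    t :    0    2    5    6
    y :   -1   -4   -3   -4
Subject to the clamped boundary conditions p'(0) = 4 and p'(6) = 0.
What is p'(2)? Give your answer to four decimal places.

With M_i denoting the second derivative at x_i, h_i = 2, 3, 1, and Δ_i = (y_(i+1) − y_i)/h_i = -3/2, 1/3, -1:
  2·M_0 + 10·M_1 + 3·M_2 = 6(Δ_1 - Δ_0) = 11
  3·M_1 + 8·M_2 + 1·M_3 = 6(Δ_2 - Δ_1) = -8
Clamped end conditions give two more equations: 2h_0·M_0 + h_0·M_1 = 6(Δ_0 - p'(0)) = -33 and h_2·M_2 + 2h_2·M_3 = 6(p'(6) - Δ_2) = 6.
Forward elimination and back-substitution give M_0 = -803/78, M_1 = 319/78, M_2 = -121/39, M_3 = 355/78.
On [2, 5], p'(t) = b_1 + 2c_1·(t - 2) + 3d_1·(t - 2)² with b_1 = Δ_1 - h_1(2M_1 + M_2)/6 = -86/39, c_1 = M_1/2 = 319/156, d_1 = (M_2 - M_1)/(6h_1) = -187/468. So p'(2) = -86/39.

-2.2051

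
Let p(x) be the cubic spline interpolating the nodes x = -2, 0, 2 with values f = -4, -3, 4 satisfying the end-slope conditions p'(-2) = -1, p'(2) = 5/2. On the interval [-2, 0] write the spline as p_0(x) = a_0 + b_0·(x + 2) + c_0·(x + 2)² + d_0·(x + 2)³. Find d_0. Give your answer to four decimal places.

0.1563

With M_i denoting the second derivative at x_i, h_i = 2, 2, and Δ_i = (y_(i+1) − y_i)/h_i = 1/2, 7/2:
  2·M_0 + 8·M_1 + 2·M_2 = 6(Δ_1 - Δ_0) = 18
Clamped end conditions give two more equations: 2h_0·M_0 + h_0·M_1 = 6(Δ_0 - p'(-2)) = 9 and h_1·M_1 + 2h_1·M_2 = 6(p'(2) - Δ_1) = -6.
Hence M_0 = 7/8, M_1 = 11/4, M_2 = -23/8.
On [-2, 0], with p_0(x) = a_0 + b_0·(x + 2) + c_0·(x + 2)² + d_0·(x + 2)³: c_0 = M_0/2 = 7/16, d_0 = (M_1 - M_0)/(6h_0) = 5/32, b_0 = Δ_0 - h_0(2M_0 + M_1)/6 = -1.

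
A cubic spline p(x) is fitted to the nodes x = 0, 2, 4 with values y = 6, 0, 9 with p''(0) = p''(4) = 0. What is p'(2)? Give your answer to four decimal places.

With M_i denoting the second derivative at x_i, h_i = 2, 2, and Δ_i = (y_(i+1) − y_i)/h_i = -3, 9/2:
  2·M_0 + 8·M_1 + 2·M_2 = 6(Δ_1 - Δ_0) = 45
Natural end conditions: M_0 = M_2 = 0.
Forward elimination and back-substitution give M_0 = 0, M_1 = 45/8, M_2 = 0.
On [2, 4], p'(x) = b_1 + 2c_1·(x - 2) + 3d_1·(x - 2)² with b_1 = Δ_1 - h_1(2M_1 + M_2)/6 = 3/4, c_1 = M_1/2 = 45/16, d_1 = (M_2 - M_1)/(6h_1) = -15/32. So p'(2) = 3/4.

0.7500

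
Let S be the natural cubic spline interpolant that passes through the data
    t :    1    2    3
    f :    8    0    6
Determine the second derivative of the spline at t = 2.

21

Let m_i = S''(x_i). Step sizes h_i = 1, 1; slopes of the chords Δ_i = (y_(i+1) - y_i)/h_i = -8, 6.
  1·m_0 + 4·m_1 + 1·m_2 = 6(Δ_1 - Δ_0) = 84
Natural end conditions: m_0 = m_2 = 0.
Solving the tridiagonal system: m_0 = 0, m_1 = 21, m_2 = 0.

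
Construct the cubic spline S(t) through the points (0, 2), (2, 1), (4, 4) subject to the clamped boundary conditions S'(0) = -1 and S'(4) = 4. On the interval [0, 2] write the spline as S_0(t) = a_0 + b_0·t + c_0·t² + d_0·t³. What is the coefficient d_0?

With m_i denoting the second derivative at x_i, h_i = 2, 2, and Δ_i = (y_(i+1) − y_i)/h_i = -1/2, 3/2:
  2·m_0 + 8·m_1 + 2·m_2 = 6(Δ_1 - Δ_0) = 12
Clamped end conditions give two more equations: 2h_0·m_0 + h_0·m_1 = 6(Δ_0 - S'(0)) = 3 and h_1·m_1 + 2h_1·m_2 = 6(S'(4) - Δ_1) = 15.
Forward elimination and back-substitution give m_0 = 1/2, m_1 = 1/2, m_2 = 7/2.
On [0, 2], with S_0(t) = a_0 + b_0·t + c_0·t² + d_0·t³: c_0 = m_0/2 = 1/4, d_0 = (m_1 - m_0)/(6h_0) = 0, b_0 = Δ_0 - h_0(2m_0 + m_1)/6 = -1.

0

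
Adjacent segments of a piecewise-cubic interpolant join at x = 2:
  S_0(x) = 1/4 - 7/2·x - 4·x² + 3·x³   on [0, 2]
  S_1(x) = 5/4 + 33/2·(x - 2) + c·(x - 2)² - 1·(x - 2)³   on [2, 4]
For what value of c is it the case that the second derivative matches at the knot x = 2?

14

S_0''(x) = -8 + 18·x, so S_0''(2) = 28. On the right, S_1''(2) = 2c, so c = 14.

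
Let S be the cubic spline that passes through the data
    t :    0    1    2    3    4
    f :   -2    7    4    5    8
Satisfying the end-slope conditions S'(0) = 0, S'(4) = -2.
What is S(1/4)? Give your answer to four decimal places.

-0.8516

Write σ_i for S''(x_i). With h_i = 1, 1, 1, 1 and divided differences Δ_i = 9, -3, 1, 3, the continuity of S' gives the tridiagonal system
  1·σ_0 + 4·σ_1 + 1·σ_2 = 6(Δ_1 - Δ_0) = -72
  1·σ_1 + 4·σ_2 + 1·σ_3 = 6(Δ_2 - Δ_1) = 24
  1·σ_2 + 4·σ_3 + 1·σ_4 = 6(Δ_3 - Δ_2) = 12
Clamped end conditions give two more equations: 2h_0·σ_0 + h_0·σ_1 = 6(Δ_0 - S'(0)) = 54 and h_3·σ_3 + 2h_3·σ_4 = 6(S'(4) - Δ_3) = -30.
Solving the tridiagonal system: σ_0 = 43, σ_1 = -32, σ_2 = 13, σ_3 = 4, σ_4 = -17.
On [0, 1], S(t) = -2 + 0·t + 43/2·t² - 25/2·t³.
With t = 1/4: S(1/4) = -109/128.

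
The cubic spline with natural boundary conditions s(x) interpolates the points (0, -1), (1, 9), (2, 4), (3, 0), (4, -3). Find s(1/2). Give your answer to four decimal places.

5.5268

Write σ_i for s''(x_i). With h_i = 1, 1, 1, 1 and divided differences Δ_i = 10, -5, -4, -3, the continuity of s' gives the tridiagonal system
  1·σ_0 + 4·σ_1 + 1·σ_2 = 6(Δ_1 - Δ_0) = -90
  1·σ_1 + 4·σ_2 + 1·σ_3 = 6(Δ_2 - Δ_1) = 6
  1·σ_2 + 4·σ_3 + 1·σ_4 = 6(Δ_3 - Δ_2) = 6
Natural end conditions: σ_0 = σ_4 = 0.
Forward elimination and back-substitution give σ_0 = 0, σ_1 = -171/7, σ_2 = 54/7, σ_3 = -3/7, σ_4 = 0.
On [0, 1], s(x) = -1 + 197/14·x + 0·x² - 57/14·x³.
With x = 1/2: s(1/2) = 619/112.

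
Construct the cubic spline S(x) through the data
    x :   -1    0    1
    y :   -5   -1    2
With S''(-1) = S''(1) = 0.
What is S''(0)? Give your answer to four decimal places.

Let m_i = S''(x_i). Step sizes h_i = 1, 1; slopes of the chords Δ_i = (y_(i+1) - y_i)/h_i = 4, 3.
  1·m_0 + 4·m_1 + 1·m_2 = 6(Δ_1 - Δ_0) = -6
Natural end conditions: m_0 = m_2 = 0.
Solving: m_0 = 0, m_1 = -3/2, m_2 = 0.

-1.5000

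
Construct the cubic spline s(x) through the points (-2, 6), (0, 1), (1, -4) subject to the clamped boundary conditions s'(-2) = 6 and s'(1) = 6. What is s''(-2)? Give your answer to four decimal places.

Let m_i = s''(x_i). Step sizes h_i = 2, 1; slopes of the chords Δ_i = (y_(i+1) - y_i)/h_i = -5/2, -5.
  2·m_0 + 6·m_1 + 1·m_2 = 6(Δ_1 - Δ_0) = -15
Clamped end conditions give two more equations: 2h_0·m_0 + h_0·m_1 = 6(Δ_0 - s'(-2)) = -51 and h_1·m_1 + 2h_1·m_2 = 6(s'(1) - Δ_1) = 66.
Forward elimination and back-substitution give m_0 = -41/4, m_1 = -5, m_2 = 71/2.

-10.2500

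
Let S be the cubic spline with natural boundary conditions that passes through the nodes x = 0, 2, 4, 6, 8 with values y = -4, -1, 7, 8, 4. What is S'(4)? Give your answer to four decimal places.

With m_i denoting the second derivative at x_i, h_i = 2, 2, 2, 2, and Δ_i = (y_(i+1) − y_i)/h_i = 3/2, 4, 1/2, -2:
  2·m_0 + 8·m_1 + 2·m_2 = 6(Δ_1 - Δ_0) = 15
  2·m_1 + 8·m_2 + 2·m_3 = 6(Δ_2 - Δ_1) = -21
  2·m_2 + 8·m_3 + 2·m_4 = 6(Δ_3 - Δ_2) = -15
Natural end conditions: m_0 = m_4 = 0.
Solving the tridiagonal system: m_0 = 0, m_1 = 21/8, m_2 = -3, m_3 = -9/8, m_4 = 0.
On [4, 6], S'(x) = b_2 + 2c_2·(x - 4) + 3d_2·(x - 4)² with b_2 = Δ_2 - h_2(2m_2 + m_3)/6 = 23/8, c_2 = m_2/2 = -3/2, d_2 = (m_3 - m_2)/(6h_2) = 5/32. So S'(4) = 23/8.

2.8750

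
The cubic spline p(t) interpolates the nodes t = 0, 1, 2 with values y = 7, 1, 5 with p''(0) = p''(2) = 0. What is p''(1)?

15

Write M_i for p''(x_i). With h_i = 1, 1 and divided differences Δ_i = -6, 4, the continuity of p' gives the tridiagonal system
  1·M_0 + 4·M_1 + 1·M_2 = 6(Δ_1 - Δ_0) = 60
Natural end conditions: M_0 = M_2 = 0.
Solving: M_0 = 0, M_1 = 15, M_2 = 0.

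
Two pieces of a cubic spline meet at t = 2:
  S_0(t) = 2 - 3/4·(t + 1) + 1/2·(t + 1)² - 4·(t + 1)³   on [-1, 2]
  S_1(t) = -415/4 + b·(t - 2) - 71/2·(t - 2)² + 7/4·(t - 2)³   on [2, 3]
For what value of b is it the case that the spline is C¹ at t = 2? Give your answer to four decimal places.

-105.7500

S_0'(t) = -3/4 + 1·(t + 1) - 12·(t + 1)², so S_0'(2) = -423/4. On the right, S_1'(2) = b, so b = -423/4.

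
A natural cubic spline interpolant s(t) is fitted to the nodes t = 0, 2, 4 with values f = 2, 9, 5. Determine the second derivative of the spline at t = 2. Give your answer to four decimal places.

Let M_i = s''(x_i). Step sizes h_i = 2, 2; slopes of the chords Δ_i = (y_(i+1) - y_i)/h_i = 7/2, -2.
  2·M_0 + 8·M_1 + 2·M_2 = 6(Δ_1 - Δ_0) = -33
Natural end conditions: M_0 = M_2 = 0.
Hence M_0 = 0, M_1 = -33/8, M_2 = 0.

-4.1250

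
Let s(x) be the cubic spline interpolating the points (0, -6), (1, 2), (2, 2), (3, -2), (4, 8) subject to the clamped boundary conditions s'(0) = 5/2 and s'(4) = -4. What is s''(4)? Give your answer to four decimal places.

Write M_i for s''(x_i). With h_i = 1, 1, 1, 1 and divided differences Δ_i = 8, 0, -4, 10, the continuity of s' gives the tridiagonal system
  1·M_0 + 4·M_1 + 1·M_2 = 6(Δ_1 - Δ_0) = -48
  1·M_1 + 4·M_2 + 1·M_3 = 6(Δ_2 - Δ_1) = -24
  1·M_2 + 4·M_3 + 1·M_4 = 6(Δ_3 - Δ_2) = 84
Clamped end conditions give two more equations: 2h_0·M_0 + h_0·M_1 = 6(Δ_0 - s'(0)) = 33 and h_3·M_3 + 2h_3·M_4 = 6(s'(4) - Δ_3) = -84.
Solving: M_0 = 1343/56, M_1 = -419/28, M_2 = -97/8, M_3 = 1105/28, M_4 = -3457/56.

-61.7321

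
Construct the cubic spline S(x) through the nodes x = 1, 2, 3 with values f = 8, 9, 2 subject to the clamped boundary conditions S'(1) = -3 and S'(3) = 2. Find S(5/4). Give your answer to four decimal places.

Write M_i for S''(x_i). With h_i = 1, 1 and divided differences Δ_i = 1, -7, the continuity of S' gives the tridiagonal system
  1·M_0 + 4·M_1 + 1·M_2 = 6(Δ_1 - Δ_0) = -48
Clamped end conditions give two more equations: 2h_0·M_0 + h_0·M_1 = 6(Δ_0 - S'(1)) = 24 and h_1·M_1 + 2h_1·M_2 = 6(S'(3) - Δ_1) = 54.
Forward elimination and back-substitution give M_0 = 53/2, M_1 = -29, M_2 = 83/2.
On [1, 2], S(x) = 8 - 3·(x - 1) + 53/4·(x - 1)² - 37/4·(x - 1)³.
With (x - 1) = 1/4: S(5/4) = 2031/256.

7.9336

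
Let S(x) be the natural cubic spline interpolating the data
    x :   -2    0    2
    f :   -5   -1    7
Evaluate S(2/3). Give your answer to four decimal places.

1.2963

Let m_i = S''(x_i). Step sizes h_i = 2, 2; slopes of the chords Δ_i = (y_(i+1) - y_i)/h_i = 2, 4.
  2·m_0 + 8·m_1 + 2·m_2 = 6(Δ_1 - Δ_0) = 12
Natural end conditions: m_0 = m_2 = 0.
Forward elimination and back-substitution give m_0 = 0, m_1 = 3/2, m_2 = 0.
On [0, 2], S(x) = -1 + 3·x + 3/4·x² - 1/8·x³.
With x = 2/3: S(2/3) = 35/27.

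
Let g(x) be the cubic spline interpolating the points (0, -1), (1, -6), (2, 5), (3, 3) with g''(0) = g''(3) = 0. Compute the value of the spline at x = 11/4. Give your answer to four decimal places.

4.5625

Write M_i for g''(x_i). With h_i = 1, 1, 1 and divided differences Δ_i = -5, 11, -2, the continuity of g' gives the tridiagonal system
  1·M_0 + 4·M_1 + 1·M_2 = 6(Δ_1 - Δ_0) = 96
  1·M_1 + 4·M_2 + 1·M_3 = 6(Δ_2 - Δ_1) = -78
Natural end conditions: M_0 = M_3 = 0.
Forward elimination and back-substitution give M_0 = 0, M_1 = 154/5, M_2 = -136/5, M_3 = 0.
On [2, 3], g(x) = 5 + 106/15·(x - 2) - 68/5·(x - 2)² + 68/15·(x - 2)³.
With (x - 2) = 3/4: g(11/4) = 73/16.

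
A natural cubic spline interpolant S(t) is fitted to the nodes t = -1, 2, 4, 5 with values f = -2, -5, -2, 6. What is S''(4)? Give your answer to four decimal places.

6.4286

With M_i denoting the second derivative at x_i, h_i = 3, 2, 1, and Δ_i = (y_(i+1) − y_i)/h_i = -1, 3/2, 8:
  3·M_0 + 10·M_1 + 2·M_2 = 6(Δ_1 - Δ_0) = 15
  2·M_1 + 6·M_2 + 1·M_3 = 6(Δ_2 - Δ_1) = 39
Natural end conditions: M_0 = M_3 = 0.
Solving: M_0 = 0, M_1 = 3/14, M_2 = 45/7, M_3 = 0.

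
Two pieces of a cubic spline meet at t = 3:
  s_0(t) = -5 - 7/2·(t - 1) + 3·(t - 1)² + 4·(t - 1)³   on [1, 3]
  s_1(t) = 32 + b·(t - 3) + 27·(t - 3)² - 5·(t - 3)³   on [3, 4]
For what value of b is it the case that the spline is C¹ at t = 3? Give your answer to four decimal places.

s_0'(t) = -7/2 + 6·(t - 1) + 12·(t - 1)², so s_0'(3) = 113/2. On the right, s_1'(3) = b, so b = 113/2.

56.5000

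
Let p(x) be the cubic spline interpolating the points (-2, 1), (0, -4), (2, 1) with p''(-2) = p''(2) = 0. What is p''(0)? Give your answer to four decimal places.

Put M_i = p'' at the i-th knot. Here h = (2, 2) and Δ = (-5/2, 5/2), so the interior equations h_(i-1)·M_(i-1) + 2(h_(i-1)+h_i)·M_i + h_i·M_(i+1) = 6(Δ_i − Δ_(i-1)) read
  2·M_0 + 8·M_1 + 2·M_2 = 6(Δ_1 - Δ_0) = 30
Natural end conditions: M_0 = M_2 = 0.
Hence M_0 = 0, M_1 = 15/4, M_2 = 0.

3.7500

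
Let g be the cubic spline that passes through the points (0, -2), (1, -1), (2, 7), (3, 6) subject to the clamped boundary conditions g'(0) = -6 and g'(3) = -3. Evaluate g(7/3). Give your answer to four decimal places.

7.5852

Put m_i = g'' at the i-th knot. Here h = (1, 1, 1) and Δ = (1, 8, -1), so the interior equations h_(i-1)·m_(i-1) + 2(h_(i-1)+h_i)·m_i + h_i·m_(i+1) = 6(Δ_i − Δ_(i-1)) read
  1·m_0 + 4·m_1 + 1·m_2 = 6(Δ_1 - Δ_0) = 42
  1·m_1 + 4·m_2 + 1·m_3 = 6(Δ_2 - Δ_1) = -54
Clamped end conditions give two more equations: 2h_0·m_0 + h_0·m_1 = 6(Δ_0 - g'(0)) = 42 and h_2·m_2 + 2h_2·m_3 = 6(g'(3) - Δ_2) = -12.
Solving the tridiagonal system: m_0 = 78/5, m_1 = 54/5, m_2 = -84/5, m_3 = 12/5.
On [2, 3], g(t) = 7 + 21/5·(t - 2) - 42/5·(t - 2)² + 16/5·(t - 2)³.
With (t - 2) = 1/3: g(7/3) = 1024/135.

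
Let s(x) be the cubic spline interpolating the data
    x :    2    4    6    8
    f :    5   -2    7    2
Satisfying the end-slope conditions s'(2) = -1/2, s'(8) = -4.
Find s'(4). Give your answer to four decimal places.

0.2667

Put M_i = s'' at the i-th knot. Here h = (2, 2, 2) and Δ = (-7/2, 9/2, -5/2), so the interior equations h_(i-1)·M_(i-1) + 2(h_(i-1)+h_i)·M_i + h_i·M_(i+1) = 6(Δ_i − Δ_(i-1)) read
  2·M_0 + 8·M_1 + 2·M_2 = 6(Δ_1 - Δ_0) = 48
  2·M_1 + 8·M_2 + 2·M_3 = 6(Δ_2 - Δ_1) = -42
Clamped end conditions give two more equations: 2h_0·M_0 + h_0·M_1 = 6(Δ_0 - s'(2)) = -18 and h_2·M_2 + 2h_2·M_3 = 6(s'(8) - Δ_2) = -9.
Hence M_0 = -293/30, M_1 = 158/15, M_2 = -251/30, M_3 = 29/15.
On [4, 6], s'(x) = b_1 + 2c_1·(x - 4) + 3d_1·(x - 4)² with b_1 = Δ_1 - h_1(2M_1 + M_2)/6 = 4/15, c_1 = M_1/2 = 79/15, d_1 = (M_2 - M_1)/(6h_1) = -63/40. So s'(4) = 4/15.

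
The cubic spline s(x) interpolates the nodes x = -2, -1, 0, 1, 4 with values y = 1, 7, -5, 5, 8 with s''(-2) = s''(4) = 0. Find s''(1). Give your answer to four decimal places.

With M_i denoting the second derivative at x_i, h_i = 1, 1, 1, 3, and Δ_i = (y_(i+1) − y_i)/h_i = 6, -12, 10, 1:
  1·M_0 + 4·M_1 + 1·M_2 = 6(Δ_1 - Δ_0) = -108
  1·M_1 + 4·M_2 + 1·M_3 = 6(Δ_2 - Δ_1) = 132
  1·M_2 + 8·M_3 + 3·M_4 = 6(Δ_3 - Δ_2) = -54
Natural end conditions: M_0 = M_4 = 0.
Solving the tridiagonal system: M_0 = 0, M_1 = -2229/58, M_2 = 1326/29, M_3 = -723/58, M_4 = 0.

-12.4655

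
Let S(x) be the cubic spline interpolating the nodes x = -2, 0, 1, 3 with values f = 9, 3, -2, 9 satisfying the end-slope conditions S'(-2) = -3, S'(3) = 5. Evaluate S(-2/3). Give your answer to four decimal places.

With m_i denoting the second derivative at x_i, h_i = 2, 1, 2, and Δ_i = (y_(i+1) − y_i)/h_i = -3, -5, 11/2:
  2·m_0 + 6·m_1 + 1·m_2 = 6(Δ_1 - Δ_0) = -12
  1·m_1 + 6·m_2 + 2·m_3 = 6(Δ_2 - Δ_1) = 63
Clamped end conditions give two more equations: 2h_0·m_0 + h_0·m_1 = 6(Δ_0 - S'(-2)) = 0 and h_2·m_2 + 2h_2·m_3 = 6(S'(3) - Δ_2) = -3.
Forward elimination and back-substitution give m_0 = 83/32, m_1 = -83/16, m_2 = 223/16, m_3 = -247/32.
On [-2, 0], S(x) = 9 - 3·(x + 2) + 83/64·(x + 2)² - 83/128·(x + 2)³.
With (x + 2) = 4/3: S(-2/3) = 623/108.

5.7685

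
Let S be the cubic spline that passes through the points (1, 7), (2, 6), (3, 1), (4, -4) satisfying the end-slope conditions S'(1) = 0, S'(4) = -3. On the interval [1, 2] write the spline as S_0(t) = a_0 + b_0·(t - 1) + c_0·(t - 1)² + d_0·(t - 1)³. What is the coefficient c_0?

Let m_i = S''(x_i). Step sizes h_i = 1, 1, 1; slopes of the chords Δ_i = (y_(i+1) - y_i)/h_i = -1, -5, -5.
  1·m_0 + 4·m_1 + 1·m_2 = 6(Δ_1 - Δ_0) = -24
  1·m_1 + 4·m_2 + 1·m_3 = 6(Δ_2 - Δ_1) = 0
Clamped end conditions give two more equations: 2h_0·m_0 + h_0·m_1 = 6(Δ_0 - S'(1)) = -6 and h_2·m_2 + 2h_2·m_3 = 6(S'(4) - Δ_2) = 12.
Forward elimination and back-substitution give m_0 = 0, m_1 = -6, m_2 = 0, m_3 = 6.
On [1, 2], with S_0(t) = a_0 + b_0·(t - 1) + c_0·(t - 1)² + d_0·(t - 1)³: c_0 = m_0/2 = 0, d_0 = (m_1 - m_0)/(6h_0) = -1, b_0 = Δ_0 - h_0(2m_0 + m_1)/6 = 0.

0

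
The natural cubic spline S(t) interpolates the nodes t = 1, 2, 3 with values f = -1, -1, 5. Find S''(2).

9

With M_i denoting the second derivative at x_i, h_i = 1, 1, and Δ_i = (y_(i+1) − y_i)/h_i = 0, 6:
  1·M_0 + 4·M_1 + 1·M_2 = 6(Δ_1 - Δ_0) = 36
Natural end conditions: M_0 = M_2 = 0.
Hence M_0 = 0, M_1 = 9, M_2 = 0.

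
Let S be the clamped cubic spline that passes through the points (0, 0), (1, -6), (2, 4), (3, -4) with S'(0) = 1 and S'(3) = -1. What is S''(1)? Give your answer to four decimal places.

Let σ_i = S''(x_i). Step sizes h_i = 1, 1, 1; slopes of the chords Δ_i = (y_(i+1) - y_i)/h_i = -6, 10, -8.
  1·σ_0 + 4·σ_1 + 1·σ_2 = 6(Δ_1 - Δ_0) = 96
  1·σ_1 + 4·σ_2 + 1·σ_3 = 6(Δ_2 - Δ_1) = -108
Clamped end conditions give two more equations: 2h_0·σ_0 + h_0·σ_1 = 6(Δ_0 - S'(0)) = -42 and h_2·σ_2 + 2h_2·σ_3 = 6(S'(3) - Δ_2) = 42.
Solving: σ_0 = -674/15, σ_1 = 718/15, σ_2 = -758/15, σ_3 = 694/15.

47.8667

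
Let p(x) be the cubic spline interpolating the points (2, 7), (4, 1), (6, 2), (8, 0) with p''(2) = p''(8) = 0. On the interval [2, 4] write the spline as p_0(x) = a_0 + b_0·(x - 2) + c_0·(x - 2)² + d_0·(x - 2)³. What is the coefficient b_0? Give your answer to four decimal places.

Put M_i = p'' at the i-th knot. Here h = (2, 2, 2) and Δ = (-3, 1/2, -1), so the interior equations h_(i-1)·M_(i-1) + 2(h_(i-1)+h_i)·M_i + h_i·M_(i+1) = 6(Δ_i − Δ_(i-1)) read
  2·M_0 + 8·M_1 + 2·M_2 = 6(Δ_1 - Δ_0) = 21
  2·M_1 + 8·M_2 + 2·M_3 = 6(Δ_2 - Δ_1) = -9
Natural end conditions: M_0 = M_3 = 0.
Forward elimination and back-substitution give M_0 = 0, M_1 = 31/10, M_2 = -19/10, M_3 = 0.
On [2, 4], with p_0(x) = a_0 + b_0·(x - 2) + c_0·(x - 2)² + d_0·(x - 2)³: c_0 = M_0/2 = 0, d_0 = (M_1 - M_0)/(6h_0) = 31/120, b_0 = Δ_0 - h_0(2M_0 + M_1)/6 = -121/30.

-4.0333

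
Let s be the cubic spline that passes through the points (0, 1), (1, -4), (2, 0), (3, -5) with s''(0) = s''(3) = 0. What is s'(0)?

Put M_i = s'' at the i-th knot. Here h = (1, 1, 1) and Δ = (-5, 4, -5), so the interior equations h_(i-1)·M_(i-1) + 2(h_(i-1)+h_i)·M_i + h_i·M_(i+1) = 6(Δ_i − Δ_(i-1)) read
  1·M_0 + 4·M_1 + 1·M_2 = 6(Δ_1 - Δ_0) = 54
  1·M_1 + 4·M_2 + 1·M_3 = 6(Δ_2 - Δ_1) = -54
Natural end conditions: M_0 = M_3 = 0.
Solving: M_0 = 0, M_1 = 18, M_2 = -18, M_3 = 0.
On [0, 1], s'(x) = b_0 + 2c_0·x + 3d_0·x² with b_0 = Δ_0 - h_0(2M_0 + M_1)/6 = -8, c_0 = M_0/2 = 0, d_0 = (M_1 - M_0)/(6h_0) = 3. So s'(0) = -8.

-8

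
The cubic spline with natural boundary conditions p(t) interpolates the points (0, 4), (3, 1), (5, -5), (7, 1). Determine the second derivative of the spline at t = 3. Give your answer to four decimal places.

Put M_i = p'' at the i-th knot. Here h = (3, 2, 2) and Δ = (-1, -3, 3), so the interior equations h_(i-1)·M_(i-1) + 2(h_(i-1)+h_i)·M_i + h_i·M_(i+1) = 6(Δ_i − Δ_(i-1)) read
  3·M_0 + 10·M_1 + 2·M_2 = 6(Δ_1 - Δ_0) = -12
  2·M_1 + 8·M_2 + 2·M_3 = 6(Δ_2 - Δ_1) = 36
Natural end conditions: M_0 = M_3 = 0.
Solving the tridiagonal system: M_0 = 0, M_1 = -42/19, M_2 = 96/19, M_3 = 0.

-2.2105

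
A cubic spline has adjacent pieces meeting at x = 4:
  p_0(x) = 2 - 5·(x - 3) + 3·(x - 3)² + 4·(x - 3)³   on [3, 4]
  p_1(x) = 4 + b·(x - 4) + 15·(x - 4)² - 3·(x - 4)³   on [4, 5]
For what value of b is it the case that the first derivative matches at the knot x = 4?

p_0'(x) = -5 + 6·(x - 3) + 12·(x - 3)², so p_0'(4) = 13. On the right, p_1'(4) = b, so b = 13.

13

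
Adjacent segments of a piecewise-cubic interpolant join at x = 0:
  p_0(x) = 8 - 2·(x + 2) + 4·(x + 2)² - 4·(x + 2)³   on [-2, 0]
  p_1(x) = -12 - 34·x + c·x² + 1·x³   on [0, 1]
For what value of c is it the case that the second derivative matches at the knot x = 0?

p_0''(x) = 8 - 24·(x + 2), so p_0''(0) = -40. On the right, p_1''(0) = 2c, so c = -20.

-20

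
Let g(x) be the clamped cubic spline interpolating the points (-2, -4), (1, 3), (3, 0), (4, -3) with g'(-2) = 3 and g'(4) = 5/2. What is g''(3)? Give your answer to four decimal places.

-4.0877

Write m_i for g''(x_i). With h_i = 3, 2, 1 and divided differences Δ_i = 7/3, -3/2, -3, the continuity of g' gives the tridiagonal system
  3·m_0 + 10·m_1 + 2·m_2 = 6(Δ_1 - Δ_0) = -23
  2·m_1 + 6·m_2 + 1·m_3 = 6(Δ_2 - Δ_1) = -9
Clamped end conditions give two more equations: 2h_0·m_0 + h_0·m_1 = 6(Δ_0 - g'(-2)) = -4 and h_2·m_2 + 2h_2·m_3 = 6(g'(4) - Δ_2) = 33.
Solving: m_0 = 5/57, m_1 = -86/57, m_2 = -233/57, m_3 = 1057/57.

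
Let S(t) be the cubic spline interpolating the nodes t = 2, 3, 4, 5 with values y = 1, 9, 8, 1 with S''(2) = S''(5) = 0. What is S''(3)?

-12

Put σ_i = S'' at the i-th knot. Here h = (1, 1, 1) and Δ = (8, -1, -7), so the interior equations h_(i-1)·σ_(i-1) + 2(h_(i-1)+h_i)·σ_i + h_i·σ_(i+1) = 6(Δ_i − Δ_(i-1)) read
  1·σ_0 + 4·σ_1 + 1·σ_2 = 6(Δ_1 - Δ_0) = -54
  1·σ_1 + 4·σ_2 + 1·σ_3 = 6(Δ_2 - Δ_1) = -36
Natural end conditions: σ_0 = σ_3 = 0.
Hence σ_0 = 0, σ_1 = -12, σ_2 = -6, σ_3 = 0.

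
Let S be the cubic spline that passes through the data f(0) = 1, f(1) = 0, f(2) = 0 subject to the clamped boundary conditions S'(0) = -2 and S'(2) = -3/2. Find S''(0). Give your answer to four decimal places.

Write M_i for S''(x_i). With h_i = 1, 1 and divided differences Δ_i = -1, 0, the continuity of S' gives the tridiagonal system
  1·M_0 + 4·M_1 + 1·M_2 = 6(Δ_1 - Δ_0) = 6
Clamped end conditions give two more equations: 2h_0·M_0 + h_0·M_1 = 6(Δ_0 - S'(0)) = 6 and h_1·M_1 + 2h_1·M_2 = 6(S'(2) - Δ_1) = -9.
Solving: M_0 = 7/4, M_1 = 5/2, M_2 = -23/4.

1.7500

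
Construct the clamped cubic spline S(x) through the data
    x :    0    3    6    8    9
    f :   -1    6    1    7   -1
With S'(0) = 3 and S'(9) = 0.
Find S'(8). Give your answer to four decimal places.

With σ_i denoting the second derivative at x_i, h_i = 3, 3, 2, 1, and Δ_i = (y_(i+1) − y_i)/h_i = 7/3, -5/3, 3, -8:
  3·σ_0 + 12·σ_1 + 3·σ_2 = 6(Δ_1 - Δ_0) = -24
  3·σ_1 + 10·σ_2 + 2·σ_3 = 6(Δ_2 - Δ_1) = 28
  2·σ_2 + 6·σ_3 + 1·σ_4 = 6(Δ_3 - Δ_2) = -66
Clamped end conditions give two more equations: 2h_0·σ_0 + h_0·σ_1 = 6(Δ_0 - S'(0)) = -4 and h_3·σ_3 + 2h_3·σ_4 = 6(S'(9) - Δ_3) = 48.
Forward elimination and back-substitution give σ_0 = 41/27, σ_1 = -118/27, σ_2 = 215/27, σ_3 = -520/27, σ_4 = 908/27.
On [8, 9], S'(x) = b_3 + 2c_3·(x - 8) + 3d_3·(x - 8)² with b_3 = Δ_3 - h_3(2σ_3 + σ_4)/6 = -194/27, c_3 = σ_3/2 = -260/27, d_3 = (σ_4 - σ_3)/(6h_3) = 238/27. So S'(8) = -194/27.

-7.1852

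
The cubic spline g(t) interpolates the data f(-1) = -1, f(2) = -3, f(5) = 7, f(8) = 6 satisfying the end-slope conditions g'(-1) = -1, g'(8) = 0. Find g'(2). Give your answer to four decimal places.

1.8000

With M_i denoting the second derivative at x_i, h_i = 3, 3, 3, and Δ_i = (y_(i+1) − y_i)/h_i = -2/3, 10/3, -1/3:
  3·M_0 + 12·M_1 + 3·M_2 = 6(Δ_1 - Δ_0) = 24
  3·M_1 + 12·M_2 + 3·M_3 = 6(Δ_2 - Δ_1) = -22
Clamped end conditions give two more equations: 2h_0·M_0 + h_0·M_1 = 6(Δ_0 - g'(-1)) = 2 and h_2·M_2 + 2h_2·M_3 = 6(g'(8) - Δ_2) = 2.
Hence M_0 = -6/5, M_1 = 46/15, M_2 = -46/15, M_3 = 28/15.
On [2, 5], g'(t) = b_1 + 2c_1·(t - 2) + 3d_1·(t - 2)² with b_1 = Δ_1 - h_1(2M_1 + M_2)/6 = 9/5, c_1 = M_1/2 = 23/15, d_1 = (M_2 - M_1)/(6h_1) = -46/135. So g'(2) = 9/5.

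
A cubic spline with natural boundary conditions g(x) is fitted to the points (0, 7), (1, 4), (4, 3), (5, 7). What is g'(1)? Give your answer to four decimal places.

-2.6970

Let m_i = g''(x_i). Step sizes h_i = 1, 3, 1; slopes of the chords Δ_i = (y_(i+1) - y_i)/h_i = -3, -1/3, 4.
  1·m_0 + 8·m_1 + 3·m_2 = 6(Δ_1 - Δ_0) = 16
  3·m_1 + 8·m_2 + 1·m_3 = 6(Δ_2 - Δ_1) = 26
Natural end conditions: m_0 = m_3 = 0.
Forward elimination and back-substitution give m_0 = 0, m_1 = 10/11, m_2 = 32/11, m_3 = 0.
On [1, 4], g'(x) = b_1 + 2c_1·(x - 1) + 3d_1·(x - 1)² with b_1 = Δ_1 - h_1(2m_1 + m_2)/6 = -89/33, c_1 = m_1/2 = 5/11, d_1 = (m_2 - m_1)/(6h_1) = 1/9. So g'(1) = -89/33.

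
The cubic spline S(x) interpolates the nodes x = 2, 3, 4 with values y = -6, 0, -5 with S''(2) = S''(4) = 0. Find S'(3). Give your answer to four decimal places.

0.5000

Let σ_i = S''(x_i). Step sizes h_i = 1, 1; slopes of the chords Δ_i = (y_(i+1) - y_i)/h_i = 6, -5.
  1·σ_0 + 4·σ_1 + 1·σ_2 = 6(Δ_1 - Δ_0) = -66
Natural end conditions: σ_0 = σ_2 = 0.
Solving the tridiagonal system: σ_0 = 0, σ_1 = -33/2, σ_2 = 0.
On [3, 4], S'(x) = b_1 + 2c_1·(x - 3) + 3d_1·(x - 3)² with b_1 = Δ_1 - h_1(2σ_1 + σ_2)/6 = 1/2, c_1 = σ_1/2 = -33/4, d_1 = (σ_2 - σ_1)/(6h_1) = 11/4. So S'(3) = 1/2.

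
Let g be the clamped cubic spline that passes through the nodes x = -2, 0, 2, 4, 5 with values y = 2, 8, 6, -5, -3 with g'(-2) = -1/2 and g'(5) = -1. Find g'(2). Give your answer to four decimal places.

Let M_i = g''(x_i). Step sizes h_i = 2, 2, 2, 1; slopes of the chords Δ_i = (y_(i+1) - y_i)/h_i = 3, -1, -11/2, 2.
  2·M_0 + 8·M_1 + 2·M_2 = 6(Δ_1 - Δ_0) = -24
  2·M_1 + 8·M_2 + 2·M_3 = 6(Δ_2 - Δ_1) = -27
  2·M_2 + 6·M_3 + 1·M_4 = 6(Δ_3 - Δ_2) = 45
Clamped end conditions give two more equations: 2h_0·M_0 + h_0·M_1 = 6(Δ_0 - g'(-2)) = 21 and h_3·M_3 + 2h_3·M_4 = 6(g'(5) - Δ_3) = -18.
Solving: M_0 = 298/43, M_1 = -289/86, M_2 = -236/43, M_3 = 508/43, M_4 = -641/43.
On [2, 4], g'(x) = b_2 + 2c_2·(x - 2) + 3d_2·(x - 2)² with b_2 = Δ_2 - h_2(2M_2 + M_3)/6 = -497/86, c_2 = M_2/2 = -118/43, d_2 = (M_3 - M_2)/(6h_2) = 62/43. So g'(2) = -497/86.

-5.7791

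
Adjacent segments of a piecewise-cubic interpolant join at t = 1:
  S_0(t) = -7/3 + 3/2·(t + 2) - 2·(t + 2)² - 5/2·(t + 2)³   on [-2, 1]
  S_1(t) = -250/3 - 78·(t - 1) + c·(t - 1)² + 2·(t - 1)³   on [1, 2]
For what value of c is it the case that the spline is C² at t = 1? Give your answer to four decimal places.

S_0''(t) = -4 - 15·(t + 2), so S_0''(1) = -49. On the right, S_1''(1) = 2c, so c = -49/2.

-24.5000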